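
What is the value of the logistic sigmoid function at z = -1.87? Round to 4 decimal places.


exp(1.8700) = 6.4883.
1 + exp(-z) = 7.4883.
sigmoid = 1/7.4883 = 0.1335.

0.1335


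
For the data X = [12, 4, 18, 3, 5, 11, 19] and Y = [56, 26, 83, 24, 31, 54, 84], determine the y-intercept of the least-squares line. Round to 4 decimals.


The slope is b1 = 3.8728.
Sample means are xbar = 10.2857 and ybar = 51.1429.
Intercept: b0 = 51.1429 - (3.8728)(10.2857) = 11.3084.

11.3084


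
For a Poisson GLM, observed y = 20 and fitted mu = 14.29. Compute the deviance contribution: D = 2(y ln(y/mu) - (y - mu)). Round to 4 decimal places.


y/mu = 20/14.29 = 1.399580 (approx.), and ln(20/14.29) = 0.336172.
y * ln(y/mu) = 20 * 0.336172 = 6.723440.
y - mu = 5.71.
D = 2 * (6.723440 - 5.71) = 2.026880, which rounds to 2.0269.

2.0269


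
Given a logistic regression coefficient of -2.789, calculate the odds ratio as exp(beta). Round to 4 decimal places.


The odds ratio is computed as:
OR = e^(-2.789) = 0.0615.

0.0615


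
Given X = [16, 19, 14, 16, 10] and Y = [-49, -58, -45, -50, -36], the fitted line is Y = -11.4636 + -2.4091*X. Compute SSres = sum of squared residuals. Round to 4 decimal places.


For each point, residual = actual - predicted.
Residuals: [1.0092, -0.7635, 0.1910, 0.0092, -0.4454].
Sum of squared residuals = 1.8364.

1.8364


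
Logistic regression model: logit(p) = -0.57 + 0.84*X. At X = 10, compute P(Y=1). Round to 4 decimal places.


z = -0.57 + 0.84 * 10 = 7.8300.
Sigmoid: P = 1 / (1 + exp(-7.8300)) = 0.9996.

0.9996


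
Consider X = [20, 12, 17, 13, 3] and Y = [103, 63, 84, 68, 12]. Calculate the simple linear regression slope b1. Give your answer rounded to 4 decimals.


The sample means are xbar = 13.0000 and ybar = 66.0000.
Compute S_xx = 166.0000 and S_xy = 874.0000.
Slope b1 = S_xy / S_xx = 874.0000 / 166.0000 = 5.2651.

5.2651


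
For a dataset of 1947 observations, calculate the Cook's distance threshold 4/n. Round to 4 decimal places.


Cook's distance cutoff = 4/n = 4/1947.
= 0.0021.

0.0021


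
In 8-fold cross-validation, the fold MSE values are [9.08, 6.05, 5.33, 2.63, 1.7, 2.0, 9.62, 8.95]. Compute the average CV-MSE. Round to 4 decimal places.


Sum of fold MSEs = 45.3600.
Average = 45.3600 / 8 = 5.6700.

5.6700


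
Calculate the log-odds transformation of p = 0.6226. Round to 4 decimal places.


The odds are p/(1-p) = 0.6226 / 0.3774 = 1.6497.
logit(p) = ln(1.6497) = 0.5006.

0.5006


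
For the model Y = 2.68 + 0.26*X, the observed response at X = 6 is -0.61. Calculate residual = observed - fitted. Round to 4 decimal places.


Compute yhat = 2.68 + (0.26)(6) = 4.2400.
Residual = actual - predicted = -0.61 - 4.2400 = -4.8500.

-4.8500


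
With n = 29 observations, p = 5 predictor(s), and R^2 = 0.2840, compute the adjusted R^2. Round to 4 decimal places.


Using the formula:
(1 - 0.2840) = 0.7160.
Multiply by 28/23: 0.7160 * 28 = 20.0480, then 20.0480 / 23 = 0.8717.
Adj R^2 = 1 - 0.8717 = 0.1283.

0.1283


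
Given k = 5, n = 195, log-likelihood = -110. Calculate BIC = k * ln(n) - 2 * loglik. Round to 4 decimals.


ln(195) = 5.273000.
k * ln(n) = 5 * 5.273000 = 26.365000.
-2L = 220.
BIC = 26.365000 + 220 = 246.365000, which rounds to 246.3650.

246.3650


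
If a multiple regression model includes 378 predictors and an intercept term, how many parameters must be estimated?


Total coefficients = number of predictors + 1 (for the intercept).
= 378 + 1 = 379.

379


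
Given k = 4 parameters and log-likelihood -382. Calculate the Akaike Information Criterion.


AIC = 2k - 2*loglik = 2(4) - 2(-382).
= 8 + 764 = 772.

772


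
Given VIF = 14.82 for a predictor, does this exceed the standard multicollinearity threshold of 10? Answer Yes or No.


Compare VIF = 14.82 to the threshold of 10.
14.82 >= 10, so the answer is Yes.

Yes


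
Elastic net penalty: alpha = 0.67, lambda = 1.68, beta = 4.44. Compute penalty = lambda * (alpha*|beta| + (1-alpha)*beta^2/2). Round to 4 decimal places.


L1 component = 0.67 * |4.44| = 2.9748.
L2 component = 0.33 * 4.44^2 / 2 = 3.2527.
Penalty = 1.68 * (2.9748 + 3.2527) = 1.68 * 6.2275 = 10.4623.

10.4623


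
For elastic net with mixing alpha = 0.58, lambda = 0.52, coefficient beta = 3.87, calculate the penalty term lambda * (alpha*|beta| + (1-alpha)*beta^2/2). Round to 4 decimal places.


Compute:
L1 = 0.58 * 3.87 = 2.2446.
L2 = 0.42 * 3.87^2 / 2 = 3.1451.
Penalty = 0.52 * (2.2446 + 3.1451) = 2.8027.

2.8027


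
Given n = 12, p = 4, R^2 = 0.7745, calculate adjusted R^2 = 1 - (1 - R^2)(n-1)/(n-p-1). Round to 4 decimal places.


Plug in: Adj R^2 = 1 - (1 - 0.7745) * 11/7.
= 1 - 0.2255 * 11/7
= 1 - 2.4805 / 7
= 1 - 0.3544 = 0.6456.

0.6456


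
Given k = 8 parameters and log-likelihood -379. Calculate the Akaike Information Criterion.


AIC = 2k - 2*loglik = 2(8) - 2(-379).
= 16 + 758 = 774.

774


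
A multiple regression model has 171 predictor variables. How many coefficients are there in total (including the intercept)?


Total coefficients = number of predictors + 1 (for the intercept).
= 171 + 1 = 172.

172


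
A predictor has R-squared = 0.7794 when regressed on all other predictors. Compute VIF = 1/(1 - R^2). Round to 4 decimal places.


VIF = 1 / (1 - 0.7794).
= 1 / 0.2206 = 4.5331.

4.5331


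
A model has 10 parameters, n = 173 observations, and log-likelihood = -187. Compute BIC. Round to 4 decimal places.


ln(173) = 5.153292.
k * ln(n) = 10 * 5.153292 = 51.532920.
-2L = 374.
BIC = 51.532920 + 374 = 425.532920, which rounds to 425.5329.

425.5329


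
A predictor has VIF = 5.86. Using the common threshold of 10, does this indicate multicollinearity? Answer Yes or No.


The threshold is 10.
VIF = 5.86 is < 10.
Multicollinearity indication: No.

No


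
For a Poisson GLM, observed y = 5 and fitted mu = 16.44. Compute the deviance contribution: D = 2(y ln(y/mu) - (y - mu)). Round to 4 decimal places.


y/mu = 5/16.44 = 0.304136 (approx.), and ln(5/16.44) = -1.190279.
y * ln(y/mu) = 5 * -1.190279 = -5.951395.
y - mu = -11.44.
D = 2 * (-5.951395 - -11.44) = 10.977210, which rounds to 10.9772.

10.9772


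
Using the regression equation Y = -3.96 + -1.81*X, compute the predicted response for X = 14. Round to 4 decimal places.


Substitute X = 14 into the equation:
Y = -3.96 + -1.81 * 14 = -3.96 + -25.3400 = -29.3000.

-29.3000


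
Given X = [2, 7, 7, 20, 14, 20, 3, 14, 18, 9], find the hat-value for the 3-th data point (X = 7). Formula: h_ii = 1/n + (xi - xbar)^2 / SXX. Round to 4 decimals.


n = 10, xbar = 11.4000.
SXX = sum((xi - xbar)^2) = 408.4000.
h = 1/10 + (7 - 11.4000)^2 / 408.4000 = 0.1474.

0.1474


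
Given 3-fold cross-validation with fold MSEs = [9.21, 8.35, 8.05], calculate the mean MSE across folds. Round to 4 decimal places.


Sum of fold MSEs = 25.6100.
Average = 25.6100 / 3 = 8.5367.

8.5367


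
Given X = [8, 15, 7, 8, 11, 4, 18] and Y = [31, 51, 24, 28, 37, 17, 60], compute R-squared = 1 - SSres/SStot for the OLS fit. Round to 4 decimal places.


Fit the OLS line: b0 = 3.8640, b1 = 3.1120.
SSres = 10.2080.
SStot = 1393.7143.
R^2 = 1 - 10.2080/1393.7143 = 0.9927.

0.9927


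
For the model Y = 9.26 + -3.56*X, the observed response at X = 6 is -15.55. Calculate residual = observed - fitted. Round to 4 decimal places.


Compute yhat = 9.26 + (-3.56)(6) = -12.1000.
Residual = actual - predicted = -15.55 - -12.1000 = -3.4500.

-3.4500


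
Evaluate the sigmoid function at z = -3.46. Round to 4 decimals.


Compute exp(3.4600) = 31.8170.
Sigmoid = 1 / (1 + 31.8170) = 1 / 32.8170 = 0.0305.

0.0305


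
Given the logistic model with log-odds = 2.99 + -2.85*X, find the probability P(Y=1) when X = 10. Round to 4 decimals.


Compute z = 2.99 + (-2.85)(10) = -25.5100.
exp(-z) = 119909124859.5133.
P = 1/(1 + 119909124859.5133) = 0.0000.

0.0000


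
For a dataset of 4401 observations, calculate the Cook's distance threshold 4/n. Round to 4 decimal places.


Using the rule of thumb:
Threshold = 4 / 4401 = 0.0009.

0.0009


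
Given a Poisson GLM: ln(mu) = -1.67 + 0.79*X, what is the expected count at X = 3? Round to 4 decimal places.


eta = -1.67 + 0.79 * 3 = 0.7000.
mu = exp(0.7000) = 2.0138.

2.0138


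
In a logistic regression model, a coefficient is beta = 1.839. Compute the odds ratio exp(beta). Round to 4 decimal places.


exp(1.839) = 6.2902.
So the odds ratio is 6.2902.

6.2902


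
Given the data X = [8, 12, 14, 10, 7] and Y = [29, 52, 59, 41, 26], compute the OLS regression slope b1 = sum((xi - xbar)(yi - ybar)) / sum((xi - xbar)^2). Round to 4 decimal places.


Calculate xbar = 10.2000, ybar = 41.4000.
S_xx = 32.8000, S_xy = 162.6000.
Using b1 = S_xy / S_xx = 162.6000 / 32.8000, we get b1 = 4.9573.

4.9573


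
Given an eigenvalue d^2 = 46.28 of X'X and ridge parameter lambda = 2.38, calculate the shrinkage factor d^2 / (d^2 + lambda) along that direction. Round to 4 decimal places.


d^2 + lambda = 46.28 + 2.38 = 48.6600.
Shrinkage factor = 46.28/48.6600 = 0.9511.

0.9511


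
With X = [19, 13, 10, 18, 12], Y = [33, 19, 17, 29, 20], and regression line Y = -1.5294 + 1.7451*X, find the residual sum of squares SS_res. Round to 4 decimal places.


For each point, residual = actual - predicted.
Residuals: [1.3725, -2.1569, 1.0784, -0.8824, 0.5882].
Sum of squared residuals = 8.8235.

8.8235


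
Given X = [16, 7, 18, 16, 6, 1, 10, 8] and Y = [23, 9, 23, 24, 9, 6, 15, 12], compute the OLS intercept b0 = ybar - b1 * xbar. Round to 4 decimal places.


Compute b1 = 1.2006 from the OLS formula.
With xbar = 10.2500 and ybar = 15.1250, the intercept is:
b0 = 15.1250 - 1.2006 * 10.2500 = 2.8187.

2.8187


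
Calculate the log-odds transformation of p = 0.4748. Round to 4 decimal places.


Compute the odds: 0.4748/0.5252 = 0.9040.
Take the natural log: ln(0.9040) = -0.1009.

-0.1009


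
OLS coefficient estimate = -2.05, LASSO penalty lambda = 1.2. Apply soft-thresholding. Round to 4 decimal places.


Check: |-2.05| = 2.05 vs lambda = 1.2.
Since |beta| > lambda, coefficient = sign(beta)*(|beta| - lambda) = -0.8500.
Soft-thresholded coefficient = -0.8500.

-0.8500


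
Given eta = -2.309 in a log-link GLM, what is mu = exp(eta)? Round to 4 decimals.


The inverse log link gives:
mu = exp(-2.309) = 0.0994.

0.0994


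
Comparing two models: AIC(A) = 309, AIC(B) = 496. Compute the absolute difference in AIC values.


Compute |309 - 496| = 187.
Model A has the smaller AIC.

187


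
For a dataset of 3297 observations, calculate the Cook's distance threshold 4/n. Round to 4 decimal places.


Using the rule of thumb:
Threshold = 4 / 3297 = 0.0012.

0.0012


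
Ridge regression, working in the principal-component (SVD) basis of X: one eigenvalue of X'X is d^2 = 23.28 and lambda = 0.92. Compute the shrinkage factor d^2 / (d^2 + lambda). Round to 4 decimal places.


Denominator = d^2 + lambda = 23.28 + 0.92 = 24.2000.
Shrinkage = 23.28 / 24.2000 = 0.9620.

0.9620


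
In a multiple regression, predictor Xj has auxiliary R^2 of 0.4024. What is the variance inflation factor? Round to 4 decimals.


Using VIF = 1/(1 - R^2_j):
1 - 0.4024 = 0.5976.
VIF = 1.6734.

1.6734


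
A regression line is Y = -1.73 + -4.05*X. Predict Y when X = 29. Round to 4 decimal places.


Plug X = 29 into Y = -1.73 + -4.05*X:
Y = -1.73 + -117.4500 = -119.1800.

-119.1800


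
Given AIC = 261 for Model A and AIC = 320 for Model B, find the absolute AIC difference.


Compute |261 - 320| = 59.
Model A has the smaller AIC.

59


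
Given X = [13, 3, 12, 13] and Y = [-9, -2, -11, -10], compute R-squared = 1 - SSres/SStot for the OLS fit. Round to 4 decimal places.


Fit the OLS line: b0 = 0.2580, b1 = -0.8057.
SSres = 4.0777.
SStot = 50.0000.
R^2 = 1 - 4.0777/50.0000 = 0.9184.

0.9184


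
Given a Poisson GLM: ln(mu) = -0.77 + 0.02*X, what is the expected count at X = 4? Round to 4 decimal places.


eta = -0.77 + 0.02 * 4 = -0.6900.
mu = exp(-0.6900) = 0.5016.

0.5016


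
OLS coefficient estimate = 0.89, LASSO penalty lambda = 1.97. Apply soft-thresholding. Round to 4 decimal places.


Absolute value: |0.89| = 0.89.
Compare to lambda = 1.97.
Since |beta| <= lambda, the coefficient is set to 0.

0.0000


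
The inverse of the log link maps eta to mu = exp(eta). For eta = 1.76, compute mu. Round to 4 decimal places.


Apply the inverse link:
mu = e^1.76 = 5.8124.

5.8124


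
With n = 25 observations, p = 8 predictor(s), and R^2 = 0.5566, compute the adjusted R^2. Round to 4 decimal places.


Plug in: Adj R^2 = 1 - (1 - 0.5566) * 24/16.
= 1 - 0.4434 * 24/16
= 1 - 10.6416 / 16
= 1 - 0.6651 = 0.3349.

0.3349


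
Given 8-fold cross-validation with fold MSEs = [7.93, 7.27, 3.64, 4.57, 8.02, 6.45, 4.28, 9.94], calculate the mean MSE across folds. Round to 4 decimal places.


Sum of fold MSEs = 52.1000.
Average = 52.1000 / 8 = 6.5125.

6.5125


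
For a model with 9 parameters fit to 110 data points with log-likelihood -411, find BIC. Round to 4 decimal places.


Compute k*ln(n) = 9*ln(110) = 9*4.700480 = 42.304320.
Then -2*loglik = 822.
BIC = 42.304320 + 822 = 864.304320, which rounds to 864.3043.

864.3043


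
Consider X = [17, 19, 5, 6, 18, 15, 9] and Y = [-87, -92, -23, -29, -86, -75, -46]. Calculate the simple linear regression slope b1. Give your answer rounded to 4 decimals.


Calculate xbar = 12.7143, ybar = -62.5714.
S_xx = 209.4286, S_xy = -1034.1429.
Using b1 = S_xy / S_xx = -1034.1429 / 209.4286, we get b1 = -4.9379.

-4.9379


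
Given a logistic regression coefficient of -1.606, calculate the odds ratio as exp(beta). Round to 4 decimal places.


Odds ratio = exp(beta) = exp(-1.606).
= 0.2007.

0.2007


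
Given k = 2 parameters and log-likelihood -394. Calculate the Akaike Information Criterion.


AIC = 2*2 - 2*(-394).
= 4 + 788 = 792.

792


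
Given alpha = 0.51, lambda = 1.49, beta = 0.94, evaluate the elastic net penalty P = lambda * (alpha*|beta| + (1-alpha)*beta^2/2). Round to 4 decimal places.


Compute:
L1 = 0.51 * 0.94 = 0.4794.
L2 = 0.49 * 0.94^2 / 2 = 0.2165.
Penalty = 1.49 * (0.4794 + 0.2165) = 1.0369.

1.0369


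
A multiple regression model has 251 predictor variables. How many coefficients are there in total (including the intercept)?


Total coefficients = number of predictors + 1 (for the intercept).
= 251 + 1 = 252.

252


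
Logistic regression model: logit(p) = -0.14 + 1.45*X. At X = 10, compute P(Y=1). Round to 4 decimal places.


z = -0.14 + 1.45 * 10 = 14.3600.
Sigmoid: P = 1 / (1 + exp(-14.3600)) = 1.0000.

1.0000


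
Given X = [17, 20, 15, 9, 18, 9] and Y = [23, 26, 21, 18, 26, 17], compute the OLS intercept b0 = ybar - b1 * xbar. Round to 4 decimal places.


First find the slope: b1 = 0.8018.
Means: xbar = 14.6667, ybar = 21.8333.
b0 = ybar - b1 * xbar = 21.8333 - 0.8018 * 14.6667 = 10.0732.

10.0732


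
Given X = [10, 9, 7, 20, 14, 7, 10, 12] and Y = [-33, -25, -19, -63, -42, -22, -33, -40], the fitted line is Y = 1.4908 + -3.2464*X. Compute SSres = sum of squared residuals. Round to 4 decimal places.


For each point, residual = actual - predicted.
Residuals: [-2.0268, 2.7268, 2.2340, 0.4372, 1.9588, -0.7660, -2.0268, -2.5340].
Sum of squared residuals = 31.6780.

31.6780


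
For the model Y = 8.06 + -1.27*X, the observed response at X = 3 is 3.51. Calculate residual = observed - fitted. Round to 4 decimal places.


Compute yhat = 8.06 + (-1.27)(3) = 4.2500.
Residual = actual - predicted = 3.51 - 4.2500 = -0.7400.

-0.7400


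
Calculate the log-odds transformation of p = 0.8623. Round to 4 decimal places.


1 - p = 0.1377.
p/(1-p) = 6.2622.
logit = ln(6.2622) = 1.8345.

1.8345


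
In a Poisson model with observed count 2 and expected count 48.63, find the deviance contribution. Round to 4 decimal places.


y/mu = 2/48.63 = 0.041127 (approx.), and ln(2/48.63) = -3.191093.
y * ln(y/mu) = 2 * -3.191093 = -6.382186.
y - mu = -46.63.
D = 2 * (-6.382186 - -46.63) = 80.495628, which rounds to 80.4956.

80.4956


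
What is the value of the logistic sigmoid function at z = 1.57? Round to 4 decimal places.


First, exp(-1.5700) = 0.2080.
Then sigma(z) = 1/(1 + 0.2080) = 0.8278.

0.8278


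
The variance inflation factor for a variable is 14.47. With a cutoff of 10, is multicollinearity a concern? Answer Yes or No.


Check: VIF = 14.47 vs threshold = 10.
Since 14.47 >= 10, the answer is Yes.

Yes


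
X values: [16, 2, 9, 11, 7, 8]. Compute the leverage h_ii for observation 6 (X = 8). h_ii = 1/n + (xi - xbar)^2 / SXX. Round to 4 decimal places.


Mean of X: xbar = 8.8333.
SXX = 106.8333.
For X = 8: h = 1/6 + (8 - 8.8333)^2/106.8333 = 0.1732.

0.1732


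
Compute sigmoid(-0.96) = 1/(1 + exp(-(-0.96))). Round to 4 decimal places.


Compute exp(0.9600) = 2.6117.
Sigmoid = 1 / (1 + 2.6117) = 1 / 3.6117 = 0.2769.

0.2769


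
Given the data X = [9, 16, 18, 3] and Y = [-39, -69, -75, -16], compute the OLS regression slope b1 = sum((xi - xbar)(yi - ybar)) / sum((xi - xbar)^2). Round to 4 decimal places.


The sample means are xbar = 11.5000 and ybar = -49.7500.
Compute S_xx = 141.0000 and S_xy = -564.5000.
Slope b1 = S_xy / S_xx = -564.5000 / 141.0000 = -4.0035.

-4.0035


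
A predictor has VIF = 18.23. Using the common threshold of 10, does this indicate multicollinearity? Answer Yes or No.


The threshold is 10.
VIF = 18.23 is >= 10.
Multicollinearity indication: Yes.

Yes


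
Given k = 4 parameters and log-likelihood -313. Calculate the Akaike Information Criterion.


Compute:
2k = 2*4 = 8.
-2*loglik = -2*(-313) = 626.
AIC = 8 + 626 = 634.

634


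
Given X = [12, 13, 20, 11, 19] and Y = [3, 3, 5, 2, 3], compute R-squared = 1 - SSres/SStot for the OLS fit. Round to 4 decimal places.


After computing the OLS fit (b0=0.2000, b1=0.2000):
SSres = 2.0000, SStot = 4.8000.
R^2 = 1 - 2.0000/4.8000 = 0.5833.

0.5833


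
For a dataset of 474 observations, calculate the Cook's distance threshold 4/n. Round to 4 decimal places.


The threshold is 4/n.
4/474 = 0.0084.

0.0084


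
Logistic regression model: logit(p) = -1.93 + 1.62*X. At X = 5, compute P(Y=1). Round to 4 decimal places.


Linear predictor: z = -1.93 + 1.62 * 5 = 6.1700.
P = 1/(1 + exp(-6.1700)) = 1/(1 + 0.0021) = 0.9979.

0.9979


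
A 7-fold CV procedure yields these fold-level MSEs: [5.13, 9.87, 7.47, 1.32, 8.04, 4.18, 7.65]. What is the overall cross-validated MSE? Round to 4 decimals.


Add all fold MSEs: 43.6600.
Divide by k = 7: 43.6600/7 = 6.2371.

6.2371


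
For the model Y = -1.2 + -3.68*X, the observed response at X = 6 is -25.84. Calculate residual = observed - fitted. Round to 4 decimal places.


Compute yhat = -1.2 + (-3.68)(6) = -23.2800.
Residual = actual - predicted = -25.84 - -23.2800 = -2.5600.

-2.5600


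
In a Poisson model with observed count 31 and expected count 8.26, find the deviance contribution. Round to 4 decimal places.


First: ln(31/8.26) = 1.322563.
Then: 31 * 1.322563 = 40.999453.
y - mu = 31 - 8.26 = 22.74.
D = 2(40.999453 - 22.74) = 36.518906, which rounds to 36.5189.

36.5189


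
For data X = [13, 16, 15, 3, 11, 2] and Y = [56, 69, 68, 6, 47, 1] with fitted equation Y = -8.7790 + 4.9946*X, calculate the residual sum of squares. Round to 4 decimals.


For each point, residual = actual - predicted.
Residuals: [-0.1508, -2.1346, 1.8600, -0.2048, 0.8384, -0.2102].
Sum of squared residuals = 8.8279.

8.8279


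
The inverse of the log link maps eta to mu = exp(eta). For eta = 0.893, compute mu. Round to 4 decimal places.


The inverse log link gives:
mu = exp(0.893) = 2.4424.

2.4424


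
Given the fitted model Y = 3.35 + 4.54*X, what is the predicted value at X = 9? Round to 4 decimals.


Substitute X = 9 into the equation:
Y = 3.35 + 4.54 * 9 = 3.35 + 40.8600 = 44.2100.

44.2100


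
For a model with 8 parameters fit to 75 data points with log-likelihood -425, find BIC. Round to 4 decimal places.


k * ln(n) = 8 * ln(75) = 8 * 4.317488 = 34.539904.
-2 * loglik = -2 * (-425) = 850.
BIC = 34.539904 + 850 = 884.539904, which rounds to 884.5399.

884.5399


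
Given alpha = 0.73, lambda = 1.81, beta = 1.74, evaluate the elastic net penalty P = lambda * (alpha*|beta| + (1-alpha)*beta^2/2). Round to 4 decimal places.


L1 component = 0.73 * |1.74| = 1.2702.
L2 component = 0.27 * 1.74^2 / 2 = 0.4087.
Penalty = 1.81 * (1.2702 + 0.4087) = 1.81 * 1.6789 = 3.0389.

3.0389


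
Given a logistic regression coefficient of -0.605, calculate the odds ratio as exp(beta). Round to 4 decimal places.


exp(-0.605) = 0.5461.
So the odds ratio is 0.5461.

0.5461


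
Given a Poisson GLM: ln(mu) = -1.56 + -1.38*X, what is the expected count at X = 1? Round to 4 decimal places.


Linear predictor: eta = -1.56 + (-1.38)(1) = -2.9400.
Expected count: mu = exp(-2.9400) = 0.0529.

0.0529


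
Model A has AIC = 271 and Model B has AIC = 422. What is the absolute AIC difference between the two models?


Absolute difference = |271 - 422| = 151.
The model with lower AIC (A) is preferred.

151


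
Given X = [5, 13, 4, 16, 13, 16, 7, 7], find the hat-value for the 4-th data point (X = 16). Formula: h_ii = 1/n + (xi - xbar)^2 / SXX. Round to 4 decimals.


Mean of X: xbar = 10.1250.
SXX = 168.8750.
For X = 16: h = 1/8 + (16 - 10.1250)^2/168.8750 = 0.3294.

0.3294


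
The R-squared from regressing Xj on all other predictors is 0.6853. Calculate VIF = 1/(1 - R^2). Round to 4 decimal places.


VIF = 1 / (1 - 0.6853).
= 1 / 0.3147 = 3.1776.

3.1776


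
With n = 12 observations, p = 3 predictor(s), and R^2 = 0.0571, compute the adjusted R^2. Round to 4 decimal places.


Plug in: Adj R^2 = 1 - (1 - 0.0571) * 11/8.
= 1 - 0.9429 * 11/8
= 1 - 10.3719 / 8
= 1 - 1.2965 = -0.2965.

-0.2965


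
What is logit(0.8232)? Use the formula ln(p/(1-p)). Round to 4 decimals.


The odds are p/(1-p) = 0.8232 / 0.1768 = 4.6561.
logit(p) = ln(4.6561) = 1.5382.

1.5382


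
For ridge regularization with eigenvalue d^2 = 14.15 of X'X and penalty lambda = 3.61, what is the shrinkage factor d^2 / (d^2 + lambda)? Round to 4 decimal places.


Denominator = d^2 + lambda = 14.15 + 3.61 = 17.7600.
Shrinkage = 14.15 / 17.7600 = 0.7967.

0.7967


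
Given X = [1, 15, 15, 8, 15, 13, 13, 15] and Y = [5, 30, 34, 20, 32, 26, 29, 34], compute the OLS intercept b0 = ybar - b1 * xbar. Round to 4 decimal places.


The slope is b1 = 1.9228.
Sample means are xbar = 11.8750 and ybar = 26.2500.
Intercept: b0 = 26.2500 - (1.9228)(11.8750) = 3.4167.

3.4167


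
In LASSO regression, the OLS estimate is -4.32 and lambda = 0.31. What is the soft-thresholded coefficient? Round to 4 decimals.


Check: |-4.32| = 4.32 vs lambda = 0.31.
Since |beta| > lambda, coefficient = sign(beta)*(|beta| - lambda) = -4.0100.
Soft-thresholded coefficient = -4.0100.

-4.0100


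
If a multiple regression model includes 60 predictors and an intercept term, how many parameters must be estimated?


Including the intercept, the model has 60 predictor coefficients + 1 intercept.
Total = 61.

61


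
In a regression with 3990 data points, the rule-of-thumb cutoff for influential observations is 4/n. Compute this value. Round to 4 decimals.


Cook's distance cutoff = 4/n = 4/3990.
= 0.0010.

0.0010


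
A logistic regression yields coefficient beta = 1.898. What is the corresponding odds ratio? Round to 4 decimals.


The odds ratio is computed as:
OR = e^(1.898) = 6.6725.

6.6725


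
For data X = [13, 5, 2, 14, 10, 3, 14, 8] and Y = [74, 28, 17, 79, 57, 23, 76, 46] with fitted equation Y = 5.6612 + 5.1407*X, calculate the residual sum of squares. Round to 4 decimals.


Predicted values from Y = 5.6612 + 5.1407*X.
Residuals: [1.5097, -3.3647, 1.0574, 1.3690, -0.0682, 1.9167, -1.6310, -0.7868].
SSres = 23.5503.

23.5503


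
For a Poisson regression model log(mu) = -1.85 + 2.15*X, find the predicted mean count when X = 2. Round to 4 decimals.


eta = -1.85 + 2.15 * 2 = 2.4500.
mu = exp(2.4500) = 11.5883.

11.5883


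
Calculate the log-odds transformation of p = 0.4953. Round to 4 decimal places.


The odds are p/(1-p) = 0.4953 / 0.5047 = 0.9814.
logit(p) = ln(0.9814) = -0.0188.

-0.0188


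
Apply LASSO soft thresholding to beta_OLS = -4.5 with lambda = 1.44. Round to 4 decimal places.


|beta_OLS| = 4.5.
lambda = 1.44.
Since |beta| > lambda, coefficient = sign(beta)*(|beta| - lambda) = -3.0600.
Result = -3.0600.

-3.0600


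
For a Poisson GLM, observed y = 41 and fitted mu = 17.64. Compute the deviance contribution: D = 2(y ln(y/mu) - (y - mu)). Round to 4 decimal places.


Compute y*ln(y/mu) = 41*ln(41/17.64) = 41*0.843403 = 34.579523.
y - mu = 23.36.
D = 2*(34.579523 - (23.36)) = 22.439046, which rounds to 22.4390.

22.4390


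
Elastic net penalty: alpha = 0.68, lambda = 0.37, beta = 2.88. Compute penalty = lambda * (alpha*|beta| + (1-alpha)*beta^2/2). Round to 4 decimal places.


Compute:
L1 = 0.68 * 2.88 = 1.9584.
L2 = 0.32 * 2.88^2 / 2 = 1.3271.
Penalty = 0.37 * (1.9584 + 1.3271) = 1.2156.

1.2156


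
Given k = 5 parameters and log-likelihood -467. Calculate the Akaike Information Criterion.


Compute:
2k = 2*5 = 10.
-2*loglik = -2*(-467) = 934.
AIC = 10 + 934 = 944.

944


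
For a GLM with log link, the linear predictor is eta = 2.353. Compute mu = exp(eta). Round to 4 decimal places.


mu = exp(eta) = exp(2.353).
= 10.5171.

10.5171


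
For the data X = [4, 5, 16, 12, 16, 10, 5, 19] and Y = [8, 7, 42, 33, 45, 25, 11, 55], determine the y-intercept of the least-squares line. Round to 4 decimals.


First find the slope: b1 = 3.1546.
Means: xbar = 10.8750, ybar = 28.2500.
b0 = ybar - b1 * xbar = 28.2500 - 3.1546 * 10.8750 = -6.0565.

-6.0565


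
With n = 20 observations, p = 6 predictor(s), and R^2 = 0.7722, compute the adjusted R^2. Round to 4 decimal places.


Plug in: Adj R^2 = 1 - (1 - 0.7722) * 19/13.
= 1 - 0.2278 * 19/13
= 1 - 4.3282 / 13
= 1 - 0.3329 = 0.6671.

0.6671


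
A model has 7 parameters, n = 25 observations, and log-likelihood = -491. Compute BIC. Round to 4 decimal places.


ln(25) = 3.218876.
k * ln(n) = 7 * 3.218876 = 22.532132.
-2L = 982.
BIC = 22.532132 + 982 = 1004.532132, which rounds to 1004.5321.

1004.5321


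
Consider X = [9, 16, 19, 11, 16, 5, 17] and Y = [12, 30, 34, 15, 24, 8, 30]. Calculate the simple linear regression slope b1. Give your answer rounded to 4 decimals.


First compute the means: xbar = 13.2857, ybar = 21.8571.
Then S_xx = sum((xi - xbar)^2) = 153.4286.
S_xy = sum((xi - xbar)(yi - ybar)) = 300.2857.
b1 = S_xy / S_xx = 300.2857 / 153.4286 = 1.9572.

1.9572


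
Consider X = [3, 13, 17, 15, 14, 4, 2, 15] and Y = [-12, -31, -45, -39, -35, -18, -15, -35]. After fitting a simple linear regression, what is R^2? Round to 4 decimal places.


The fitted line is Y = -8.9159 + -1.9117*X.
SSres = 43.8814, SStot = 1037.5000.
R^2 = 1 - SSres/SStot = 0.9577.

0.9577


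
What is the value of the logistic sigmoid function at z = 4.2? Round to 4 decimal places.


exp(-4.2000) = 0.0150.
1 + exp(-z) = 1.0150.
sigmoid = 1/1.0150 = 0.9852.

0.9852


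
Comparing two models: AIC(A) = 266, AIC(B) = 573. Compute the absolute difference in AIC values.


Compute |266 - 573| = 307.
Model A has the smaller AIC.

307


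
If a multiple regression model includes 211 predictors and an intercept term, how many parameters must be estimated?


Each predictor gets one coefficient, plus one intercept.
Total parameters = 211 + 1 = 212.

212


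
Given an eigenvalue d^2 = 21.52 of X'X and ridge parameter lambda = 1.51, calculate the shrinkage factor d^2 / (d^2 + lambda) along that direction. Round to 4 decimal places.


Compute the denominator: 21.52 + 1.51 = 23.0300.
Shrinkage factor = 21.52 / 23.0300 = 0.9344.

0.9344


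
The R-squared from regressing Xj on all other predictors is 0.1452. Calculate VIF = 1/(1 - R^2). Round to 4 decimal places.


VIF = 1 / (1 - 0.1452).
= 1 / 0.8548 = 1.1699.

1.1699


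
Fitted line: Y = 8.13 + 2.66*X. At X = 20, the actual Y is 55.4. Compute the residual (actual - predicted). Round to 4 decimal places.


Fitted value at X = 20 is yhat = 8.13 + 2.66*20 = 61.3300.
Residual = 55.4 - 61.3300 = -5.9300.

-5.9300


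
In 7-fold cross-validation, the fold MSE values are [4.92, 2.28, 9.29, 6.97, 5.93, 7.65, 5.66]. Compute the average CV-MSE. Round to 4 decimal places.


Sum of fold MSEs = 42.7000.
Average = 42.7000 / 7 = 6.1000.

6.1000


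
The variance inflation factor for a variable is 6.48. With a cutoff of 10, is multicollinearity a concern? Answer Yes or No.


Check: VIF = 6.48 vs threshold = 10.
Since 6.48 < 10, the answer is No.

No


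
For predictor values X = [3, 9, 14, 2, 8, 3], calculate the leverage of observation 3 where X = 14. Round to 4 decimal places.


Mean of X: xbar = 6.5000.
SXX = 109.5000.
For X = 14: h = 1/6 + (14 - 6.5000)^2/109.5000 = 0.6804.

0.6804


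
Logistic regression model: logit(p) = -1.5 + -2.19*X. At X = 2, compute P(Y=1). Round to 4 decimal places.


z = -1.5 + -2.19 * 2 = -5.8800.
Sigmoid: P = 1 / (1 + exp(5.8800)) = 0.0028.

0.0028


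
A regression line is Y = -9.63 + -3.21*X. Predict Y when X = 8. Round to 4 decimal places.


Predicted value:
Y = -9.63 + (-3.21)(8) = -9.63 + -25.6800 = -35.3100.

-35.3100


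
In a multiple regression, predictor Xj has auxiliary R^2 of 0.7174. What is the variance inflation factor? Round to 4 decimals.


Denominator: 1 - 0.7174 = 0.2826.
VIF = 1 / 0.2826 = 3.5386.

3.5386


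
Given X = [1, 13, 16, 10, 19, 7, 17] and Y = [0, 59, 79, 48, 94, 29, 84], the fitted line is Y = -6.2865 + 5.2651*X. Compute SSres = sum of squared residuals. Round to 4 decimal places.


For each point, residual = actual - predicted.
Residuals: [1.0214, -3.1598, 1.0449, 1.6355, 0.2496, -1.5692, 0.7798].
Sum of squared residuals = 17.9270.

17.9270


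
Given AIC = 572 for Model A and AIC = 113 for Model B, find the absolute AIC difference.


Compute |572 - 113| = 459.
Model B has the smaller AIC.

459


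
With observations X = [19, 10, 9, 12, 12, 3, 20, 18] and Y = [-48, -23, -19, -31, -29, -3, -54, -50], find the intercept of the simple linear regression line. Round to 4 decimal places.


Compute b1 = -3.0106 from the OLS formula.
With xbar = 12.8750 and ybar = -32.1250, the intercept is:
b0 = -32.1250 - -3.0106 * 12.8750 = 6.6359.

6.6359


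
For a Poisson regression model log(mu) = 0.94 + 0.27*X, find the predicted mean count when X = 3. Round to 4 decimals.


eta = 0.94 + 0.27 * 3 = 1.7500.
mu = exp(1.7500) = 5.7546.

5.7546


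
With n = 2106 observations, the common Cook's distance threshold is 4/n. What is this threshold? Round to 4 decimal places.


Using the rule of thumb:
Threshold = 4 / 2106 = 0.0019.

0.0019


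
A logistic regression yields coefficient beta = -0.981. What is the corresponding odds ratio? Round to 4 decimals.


Odds ratio = exp(beta) = exp(-0.981).
= 0.3749.

0.3749


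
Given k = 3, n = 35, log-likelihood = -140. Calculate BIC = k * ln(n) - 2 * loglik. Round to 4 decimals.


ln(35) = 3.555348.
k * ln(n) = 3 * 3.555348 = 10.666044.
-2L = 280.
BIC = 10.666044 + 280 = 290.666044, which rounds to 290.6660.

290.6660


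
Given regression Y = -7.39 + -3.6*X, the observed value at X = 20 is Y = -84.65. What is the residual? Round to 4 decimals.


Fitted value at X = 20 is yhat = -7.39 + -3.6*20 = -79.3900.
Residual = -84.65 - -79.3900 = -5.2600.

-5.2600


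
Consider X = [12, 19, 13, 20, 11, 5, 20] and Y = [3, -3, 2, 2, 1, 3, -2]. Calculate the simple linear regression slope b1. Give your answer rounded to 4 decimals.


The sample means are xbar = 14.2857 and ybar = 0.8571.
Compute S_xx = 191.4286 and S_xy = -54.7143.
Slope b1 = S_xy / S_xx = -54.7143 / 191.4286 = -0.2858.

-0.2858


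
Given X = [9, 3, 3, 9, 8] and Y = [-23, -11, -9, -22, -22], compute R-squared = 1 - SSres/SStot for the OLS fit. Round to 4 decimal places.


Fit the OLS line: b0 = -3.6531, b1 = -2.1480.
SSres = 4.3418.
SStot = 185.2000.
R^2 = 1 - 4.3418/185.2000 = 0.9766.

0.9766


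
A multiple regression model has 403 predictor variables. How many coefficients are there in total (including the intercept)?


Each predictor gets one coefficient, plus one intercept.
Total parameters = 403 + 1 = 404.

404


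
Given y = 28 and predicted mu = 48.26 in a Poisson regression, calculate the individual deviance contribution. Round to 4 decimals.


First: ln(28/48.26) = -0.544399.
Then: 28 * -0.544399 = -15.243172.
y - mu = 28 - 48.26 = -20.26.
D = 2(-15.243172 - -20.26) = 10.033656, which rounds to 10.0337.

10.0337


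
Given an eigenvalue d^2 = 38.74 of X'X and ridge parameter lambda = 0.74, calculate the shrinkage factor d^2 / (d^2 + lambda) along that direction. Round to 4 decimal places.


Denominator = d^2 + lambda = 38.74 + 0.74 = 39.4800.
Shrinkage = 38.74 / 39.4800 = 0.9813.

0.9813


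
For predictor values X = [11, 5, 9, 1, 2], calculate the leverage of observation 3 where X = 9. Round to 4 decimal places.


Mean of X: xbar = 5.6000.
SXX = 75.2000.
For X = 9: h = 1/5 + (9 - 5.6000)^2/75.2000 = 0.3537.

0.3537


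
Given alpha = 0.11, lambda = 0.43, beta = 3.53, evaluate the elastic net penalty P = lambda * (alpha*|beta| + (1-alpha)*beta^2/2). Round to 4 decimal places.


L1 component = 0.11 * |3.53| = 0.3883.
L2 component = 0.89 * 3.53^2 / 2 = 5.5451.
Penalty = 0.43 * (0.3883 + 5.5451) = 0.43 * 5.9334 = 2.5514.

2.5514


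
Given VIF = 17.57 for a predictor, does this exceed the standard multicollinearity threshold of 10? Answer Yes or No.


Compare VIF = 17.57 to the threshold of 10.
17.57 >= 10, so the answer is Yes.

Yes


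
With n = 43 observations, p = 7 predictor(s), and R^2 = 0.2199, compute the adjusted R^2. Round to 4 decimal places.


Using the formula:
(1 - 0.2199) = 0.7801.
Multiply by 42/35: 0.7801 * 42 = 32.7642, then 32.7642 / 35 = 0.9361.
Adj R^2 = 1 - 0.9361 = 0.0639.

0.0639


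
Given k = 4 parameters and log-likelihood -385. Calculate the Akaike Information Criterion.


AIC = 2k - 2*loglik = 2(4) - 2(-385).
= 8 + 770 = 778.

778


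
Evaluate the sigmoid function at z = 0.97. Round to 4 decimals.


Compute exp(-0.9700) = 0.3791.
Sigmoid = 1 / (1 + 0.3791) = 1 / 1.3791 = 0.7251.

0.7251


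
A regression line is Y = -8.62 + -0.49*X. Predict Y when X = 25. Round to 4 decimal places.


Predicted value:
Y = -8.62 + (-0.49)(25) = -8.62 + -12.2500 = -20.8700.

-20.8700


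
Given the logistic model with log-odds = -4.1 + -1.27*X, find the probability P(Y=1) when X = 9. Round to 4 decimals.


Compute z = -4.1 + (-1.27)(9) = -15.5300.
exp(-z) = 5553839.2315.
P = 1/(1 + 5553839.2315) = 0.0000.

0.0000


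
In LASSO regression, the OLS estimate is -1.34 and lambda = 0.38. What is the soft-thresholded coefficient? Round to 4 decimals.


Absolute value: |-1.34| = 1.34.
Compare to lambda = 0.38.
Since |beta| > lambda, coefficient = sign(beta)*(|beta| - lambda) = -0.9600.

-0.9600


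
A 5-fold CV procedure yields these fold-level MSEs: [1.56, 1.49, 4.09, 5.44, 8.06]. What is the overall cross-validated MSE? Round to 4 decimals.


Sum of fold MSEs = 20.6400.
Average = 20.6400 / 5 = 4.1280.

4.1280


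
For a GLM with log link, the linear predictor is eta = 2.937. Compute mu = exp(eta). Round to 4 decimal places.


Apply the inverse link:
mu = e^2.937 = 18.8592.

18.8592


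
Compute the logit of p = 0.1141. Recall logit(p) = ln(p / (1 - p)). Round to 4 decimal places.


1 - p = 0.8859.
p/(1-p) = 0.1288.
logit = ln(0.1288) = -2.0495.

-2.0495


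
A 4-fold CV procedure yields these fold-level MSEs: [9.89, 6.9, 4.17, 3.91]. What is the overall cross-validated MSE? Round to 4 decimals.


Total MSE across folds = 24.8700.
CV-MSE = 24.8700/4 = 6.2175.

6.2175


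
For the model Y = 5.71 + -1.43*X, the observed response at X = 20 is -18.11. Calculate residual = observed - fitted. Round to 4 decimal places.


Fitted value at X = 20 is yhat = 5.71 + -1.43*20 = -22.8900.
Residual = -18.11 - -22.8900 = 4.7800.

4.7800


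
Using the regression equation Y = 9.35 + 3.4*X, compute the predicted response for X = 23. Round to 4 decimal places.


Plug X = 23 into Y = 9.35 + 3.4*X:
Y = 9.35 + 78.2000 = 87.5500.

87.5500


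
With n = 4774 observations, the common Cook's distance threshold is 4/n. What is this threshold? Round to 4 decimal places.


Cook's distance cutoff = 4/n = 4/4774.
= 0.0008.

0.0008


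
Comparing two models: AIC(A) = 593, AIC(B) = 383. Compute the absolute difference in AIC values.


|AIC_A - AIC_B| = |593 - 383| = 210.
Model B is preferred (lower AIC).

210


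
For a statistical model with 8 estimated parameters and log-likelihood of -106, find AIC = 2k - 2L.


AIC = 2*8 - 2*(-106).
= 16 + 212 = 228.

228


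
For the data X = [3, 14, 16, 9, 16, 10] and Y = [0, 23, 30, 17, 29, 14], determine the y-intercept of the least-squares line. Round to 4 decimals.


Compute b1 = 2.1859 from the OLS formula.
With xbar = 11.3333 and ybar = 18.8333, the intercept is:
b0 = 18.8333 - 2.1859 * 11.3333 = -5.9398.

-5.9398


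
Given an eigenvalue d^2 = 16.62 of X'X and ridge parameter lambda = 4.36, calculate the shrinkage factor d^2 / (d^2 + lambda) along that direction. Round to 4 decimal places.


Compute the denominator: 16.62 + 4.36 = 20.9800.
Shrinkage factor = 16.62 / 20.9800 = 0.7922.

0.7922


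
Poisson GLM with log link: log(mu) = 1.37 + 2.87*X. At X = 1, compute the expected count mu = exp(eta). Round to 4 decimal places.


eta = 1.37 + 2.87 * 1 = 4.2400.
mu = exp(4.2400) = 69.4079.

69.4079


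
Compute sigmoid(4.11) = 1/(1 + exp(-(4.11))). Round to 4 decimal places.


Compute exp(-4.1100) = 0.0164.
Sigmoid = 1 / (1 + 0.0164) = 1 / 1.0164 = 0.9839.

0.9839


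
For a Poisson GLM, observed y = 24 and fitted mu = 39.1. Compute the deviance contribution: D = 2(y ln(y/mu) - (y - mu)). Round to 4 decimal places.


Compute y*ln(y/mu) = 24*ln(24/39.1) = 24*-0.488069 = -11.713656.
y - mu = -15.1.
D = 2*(-11.713656 - (-15.1)) = 6.772688, which rounds to 6.7727.

6.7727


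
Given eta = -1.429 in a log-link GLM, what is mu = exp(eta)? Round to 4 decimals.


The inverse log link gives:
mu = exp(-1.429) = 0.2395.

0.2395


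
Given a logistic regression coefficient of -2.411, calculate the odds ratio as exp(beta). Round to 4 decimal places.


Odds ratio = exp(beta) = exp(-2.411).
= 0.0897.

0.0897


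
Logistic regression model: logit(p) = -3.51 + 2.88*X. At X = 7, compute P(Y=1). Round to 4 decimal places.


z = -3.51 + 2.88 * 7 = 16.6500.
Sigmoid: P = 1 / (1 + exp(-16.6500)) = 1.0000.

1.0000


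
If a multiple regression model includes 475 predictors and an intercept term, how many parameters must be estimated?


Each predictor gets one coefficient, plus one intercept.
Total parameters = 475 + 1 = 476.

476


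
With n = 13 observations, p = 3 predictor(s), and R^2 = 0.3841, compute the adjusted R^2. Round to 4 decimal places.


Plug in: Adj R^2 = 1 - (1 - 0.3841) * 12/9.
= 1 - 0.6159 * 12/9
= 1 - 7.3908 / 9
= 1 - 0.8212 = 0.1788.

0.1788


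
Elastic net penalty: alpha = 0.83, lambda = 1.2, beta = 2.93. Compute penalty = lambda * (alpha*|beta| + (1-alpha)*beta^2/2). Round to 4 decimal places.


L1 component = 0.83 * |2.93| = 2.4319.
L2 component = 0.17 * 2.93^2 / 2 = 0.7297.
Penalty = 1.2 * (2.4319 + 0.7297) = 1.2 * 3.1616 = 3.7939.

3.7939


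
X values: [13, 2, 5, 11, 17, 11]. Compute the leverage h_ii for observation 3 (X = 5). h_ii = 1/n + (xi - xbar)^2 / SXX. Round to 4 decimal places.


Compute xbar = 9.8333 with n = 6 observations.
SXX = 148.8333.
Leverage = 1/6 + (5 - 9.8333)^2/148.8333 = 0.3236.

0.3236
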